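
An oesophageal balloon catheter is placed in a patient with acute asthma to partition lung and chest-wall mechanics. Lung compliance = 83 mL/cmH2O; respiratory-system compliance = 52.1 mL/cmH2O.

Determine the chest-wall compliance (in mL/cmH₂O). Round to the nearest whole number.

140

1/Ccw = 1/Crs − 1/CL.
1/Ccw = 1/52.1 − 1/83 = 0.007146.
Ccw = 139.94 mL/cmH2O.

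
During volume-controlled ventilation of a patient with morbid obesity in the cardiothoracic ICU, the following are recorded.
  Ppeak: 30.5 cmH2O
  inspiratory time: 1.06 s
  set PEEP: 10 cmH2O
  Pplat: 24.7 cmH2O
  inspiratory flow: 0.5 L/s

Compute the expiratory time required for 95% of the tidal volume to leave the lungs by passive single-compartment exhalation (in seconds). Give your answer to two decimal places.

Vt = flow × Ti = 0.5 L/s × 1.06 s × 1000 mL/L = 530.0 mL.
R = (PIP − Pplat)/V̇ = (30.5 − 24.7) / 0.5 = 5.8/0.5 = 11.6 cmH2O·s/L.
C = Vt/(Pplat − PEEP) = 530.0 / (24.7 − 10) = 530.0/14.7 = 36.054 mL/cmH2O.
τ = R × C = 11.6 × 0.03605 L/cmH2O = 0.4182 s.
t = −τ·ln(1 − 0.95) = −0.4182·ln(0.05) = 1.253 s.

1.25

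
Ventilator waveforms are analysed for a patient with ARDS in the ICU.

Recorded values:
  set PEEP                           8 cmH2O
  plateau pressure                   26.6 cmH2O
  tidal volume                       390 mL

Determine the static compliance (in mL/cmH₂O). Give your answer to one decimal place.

Cstat = Vt / (Pplat − PEEP) = 390 / (26.6 − 8) = 390 / 18.6 = 20.968 mL/cmH2O.

21.0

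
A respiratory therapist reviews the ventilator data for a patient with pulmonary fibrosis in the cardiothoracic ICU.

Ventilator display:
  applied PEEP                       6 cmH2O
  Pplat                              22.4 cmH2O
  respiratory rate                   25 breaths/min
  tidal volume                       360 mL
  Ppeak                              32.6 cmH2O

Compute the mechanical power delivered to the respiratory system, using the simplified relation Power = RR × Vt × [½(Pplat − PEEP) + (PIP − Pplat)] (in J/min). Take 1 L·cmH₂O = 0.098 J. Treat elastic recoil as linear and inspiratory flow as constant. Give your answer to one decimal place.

16.2

Per-breath work = Vt × [½(Pplat−PEEP) + (PIP−Pplat)] = 0.360 × [0.5×16.4 + 10.2] = 0.360 × 18.4 = 6.624 L·cmH2O.
Power = 25 × 6.624 = 165.6 L·cmH2O/min.
× 0.098 J/(L·cmH2O) → 16.229 J/min.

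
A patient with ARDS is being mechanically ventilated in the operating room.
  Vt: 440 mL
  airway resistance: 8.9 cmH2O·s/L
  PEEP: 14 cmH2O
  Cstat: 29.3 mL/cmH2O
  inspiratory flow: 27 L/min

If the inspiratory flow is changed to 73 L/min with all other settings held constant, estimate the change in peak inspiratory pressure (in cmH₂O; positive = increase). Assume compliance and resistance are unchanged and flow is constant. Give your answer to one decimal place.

Flow: 27 L/min ÷ 60 = 0.45 L/s.
New flow: 73 L/min ÷ 60 = 1.2167 L/s.
PIP = Vt/C + R·V̇ + PEEP (constant-flow equation of motion).
Only the resistive term changes: ΔPIP = R × ΔV̇ = 8.9 × (1.2167 − 0.45) = 8.9 × 0.7667 = 6.824 cmH2O.

6.8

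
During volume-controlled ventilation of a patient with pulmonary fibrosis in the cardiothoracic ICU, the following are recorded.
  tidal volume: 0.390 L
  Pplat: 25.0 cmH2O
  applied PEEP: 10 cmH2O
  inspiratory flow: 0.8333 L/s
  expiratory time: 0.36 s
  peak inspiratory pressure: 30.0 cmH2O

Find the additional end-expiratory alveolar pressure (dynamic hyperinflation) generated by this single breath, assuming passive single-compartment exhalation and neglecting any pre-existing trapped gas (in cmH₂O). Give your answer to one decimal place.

R = (PIP − Pplat)/V̇ = (30.0 − 25.0) / 0.8333 = 5.0/0.8333 = 6.0 cmH2O·s/L.
C = Vt/(Pplat − PEEP) = 390.0 / (25.0 − 10) = 390.0/15.0 = 26.0 mL/cmH2O.
τ = R × C = 6.0 × 0.026 L/cmH2O = 0.156 s.
Fraction remaining = e^(−Te/τ) = e^(−0.36/0.156) = 0.09949; trapped volume = 390.0 × 0.09949 = 38.801 mL.
Additional alveolar pressure from trapping ≈ V_trapped / C = 38.801 / 26.0 = 1.492 cmH2O.

1.5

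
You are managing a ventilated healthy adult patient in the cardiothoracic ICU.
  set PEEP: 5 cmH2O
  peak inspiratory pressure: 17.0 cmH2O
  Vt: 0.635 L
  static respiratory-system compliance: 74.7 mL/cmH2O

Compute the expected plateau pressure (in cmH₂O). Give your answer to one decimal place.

Pplat = PEEP + Vt / Cstat = 5 + 635 / 74.7 = 5 + 8.501 = 13.501 cmH2O.

13.5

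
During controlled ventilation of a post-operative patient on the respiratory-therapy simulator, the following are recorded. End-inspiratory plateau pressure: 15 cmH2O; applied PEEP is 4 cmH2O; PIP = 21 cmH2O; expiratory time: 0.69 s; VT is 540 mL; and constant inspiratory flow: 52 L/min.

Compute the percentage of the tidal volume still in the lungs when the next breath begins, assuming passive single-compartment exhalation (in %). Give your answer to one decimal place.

Flow: 52 L/min ÷ 60 = 0.8667 L/s.
R = (PIP − Pplat)/V̇ = (21 − 15) / 0.8667 = 6.0/0.8667 = 6.923 cmH2O·s/L.
C = Vt/(Pplat − PEEP) = 540.0 / (15 − 4) = 540.0/11.0 = 49.091 mL/cmH2O.
τ = R × C = 6.923 × 0.04909 L/cmH2O = 0.3399 s.
Fraction remaining at end-expiration = e^(−Te/τ) = e^(−0.69/0.3399) = 0.1313 → 13.13%.

13.1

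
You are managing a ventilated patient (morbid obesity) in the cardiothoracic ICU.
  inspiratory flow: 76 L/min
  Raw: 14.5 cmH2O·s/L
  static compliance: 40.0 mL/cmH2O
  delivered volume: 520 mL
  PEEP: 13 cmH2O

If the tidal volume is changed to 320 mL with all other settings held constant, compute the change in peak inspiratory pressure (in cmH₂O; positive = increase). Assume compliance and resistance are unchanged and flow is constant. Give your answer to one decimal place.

-5.0

PIP = Vt/C + R·V̇ + PEEP (constant-flow equation of motion).
Only the elastic term changes: ΔPIP = ΔVt / C = (320 − 520) / 40.0 = -5.0 cmH2O.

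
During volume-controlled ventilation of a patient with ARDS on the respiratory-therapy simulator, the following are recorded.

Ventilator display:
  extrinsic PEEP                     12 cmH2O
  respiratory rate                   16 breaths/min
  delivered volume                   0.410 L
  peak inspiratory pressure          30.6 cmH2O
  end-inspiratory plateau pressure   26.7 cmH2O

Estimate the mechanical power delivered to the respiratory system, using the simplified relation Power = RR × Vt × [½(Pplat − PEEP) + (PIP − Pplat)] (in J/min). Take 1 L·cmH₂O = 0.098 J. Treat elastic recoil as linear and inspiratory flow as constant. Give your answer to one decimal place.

Per-breath work = Vt × [½(Pplat−PEEP) + (PIP−Pplat)] = 0.410 × [0.5×14.7 + 3.9] = 0.410 × 11.25 = 4.613 L·cmH2O.
Power = 16 × 4.613 = 73.808 L·cmH2O/min.
× 0.098 J/(L·cmH2O) → 7.233 J/min.

7.2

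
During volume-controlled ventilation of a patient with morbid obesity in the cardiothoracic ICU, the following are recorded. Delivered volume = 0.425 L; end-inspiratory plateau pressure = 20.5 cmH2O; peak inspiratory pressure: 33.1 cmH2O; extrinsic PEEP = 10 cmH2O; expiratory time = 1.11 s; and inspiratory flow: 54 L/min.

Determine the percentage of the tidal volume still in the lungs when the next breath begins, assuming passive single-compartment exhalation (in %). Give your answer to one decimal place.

14.1

Flow: 54 L/min ÷ 60 = 0.9 L/s.
R = (PIP − Pplat)/V̇ = (33.1 − 20.5) / 0.9 = 12.6/0.9 = 14.0 cmH2O·s/L.
C = Vt/(Pplat − PEEP) = 425.0 / (20.5 − 10) = 425.0/10.5 = 40.476 mL/cmH2O.
τ = R × C = 14.0 × 0.04048 L/cmH2O = 0.5667 s.
Fraction remaining at end-expiration = e^(−Te/τ) = e^(−1.11/0.5667) = 0.141 → 14.1%.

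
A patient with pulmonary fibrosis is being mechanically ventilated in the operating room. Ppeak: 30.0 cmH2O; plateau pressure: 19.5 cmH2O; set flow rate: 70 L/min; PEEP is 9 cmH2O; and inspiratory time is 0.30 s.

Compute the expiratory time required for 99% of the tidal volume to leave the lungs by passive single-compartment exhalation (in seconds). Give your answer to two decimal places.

Flow: 70 L/min ÷ 60 = 1.1667 L/s.
Vt = flow × Ti = 1.1667 L/s × 0.30 s × 1000 mL/L = 350.01 mL.
R = (PIP − Pplat)/V̇ = (30.0 − 19.5) / 1.1667 = 10.5/1.1667 = 9.0 cmH2O·s/L.
C = Vt/(Pplat − PEEP) = 350.01 / (19.5 − 9) = 350.01/10.5 = 33.334 mL/cmH2O.
τ = R × C = 9.0 × 0.03333 L/cmH2O = 0.3 s.
t = −τ·ln(1 − 0.99) = −0.3·ln(0.01) = 1.382 s.

1.38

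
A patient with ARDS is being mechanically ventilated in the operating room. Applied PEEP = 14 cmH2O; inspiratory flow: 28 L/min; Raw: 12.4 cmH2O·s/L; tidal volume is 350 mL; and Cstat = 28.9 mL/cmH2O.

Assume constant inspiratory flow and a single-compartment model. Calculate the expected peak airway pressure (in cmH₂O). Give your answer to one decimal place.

Flow: 28 L/min ÷ 60 = 0.4667 L/s.
Equation of motion (constant flow): PIP = Vt/C + R·V̇ + PEEP.
PIP = 350/28.9 + 12.4×0.4667 + 14 = 12.111 + 5.787 + 14 = 31.898 cmH2O.

31.9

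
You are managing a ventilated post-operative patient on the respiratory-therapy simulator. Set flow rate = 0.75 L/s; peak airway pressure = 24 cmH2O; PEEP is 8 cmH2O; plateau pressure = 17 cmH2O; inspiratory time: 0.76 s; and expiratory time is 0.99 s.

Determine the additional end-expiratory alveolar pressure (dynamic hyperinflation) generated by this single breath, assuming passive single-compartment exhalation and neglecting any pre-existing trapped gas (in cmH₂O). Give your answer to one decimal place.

Vt = flow × Ti = 0.75 L/s × 0.76 s × 1000 mL/L = 570.0 mL.
R = (PIP − Pplat)/V̇ = (24 − 17) / 0.75 = 7.0/0.75 = 9.333 cmH2O·s/L.
C = Vt/(Pplat − PEEP) = 570.0 / (17 − 8) = 570.0/9.0 = 63.333 mL/cmH2O.
τ = R × C = 9.333 × 0.06333 L/cmH2O = 0.5911 s.
Fraction remaining = e^(−Te/τ) = e^(−0.99/0.5911) = 0.1873; trapped volume = 570.0 × 0.1873 = 106.76 mL.
Additional alveolar pressure from trapping ≈ V_trapped / C = 106.76 / 63.333 = 1.686 cmH2O.

1.7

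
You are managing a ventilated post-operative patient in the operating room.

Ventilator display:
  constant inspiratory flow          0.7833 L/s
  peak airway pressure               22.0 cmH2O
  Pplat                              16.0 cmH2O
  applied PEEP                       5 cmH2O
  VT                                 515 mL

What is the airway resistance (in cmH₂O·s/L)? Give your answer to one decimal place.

7.7

Raw = (PIP − Pplat) / flow = (22.0 − 16.0) / 0.7833 = 6.0 / 0.7833 = 7.66 cmH2O·s/L.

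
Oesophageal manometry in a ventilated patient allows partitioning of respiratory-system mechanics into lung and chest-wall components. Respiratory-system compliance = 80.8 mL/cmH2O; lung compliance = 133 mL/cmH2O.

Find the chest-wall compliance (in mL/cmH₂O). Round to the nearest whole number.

206

1/Ccw = 1/Crs − 1/CL.
1/Ccw = 1/80.8 − 1/133 = 0.004857.
Ccw = 205.89 mL/cmH2O.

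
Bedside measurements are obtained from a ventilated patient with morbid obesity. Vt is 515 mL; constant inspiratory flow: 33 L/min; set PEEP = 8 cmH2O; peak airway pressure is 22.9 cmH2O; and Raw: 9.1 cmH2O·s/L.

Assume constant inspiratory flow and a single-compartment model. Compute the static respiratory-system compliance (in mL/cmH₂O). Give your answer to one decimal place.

52.0

Flow: 33 L/min ÷ 60 = 0.55 L/s.
Equation of motion (constant flow): PIP = Vt/C + R·V̇ + PEEP.
Vt/C = PIP − R·V̇ − PEEP = 22.9 − 9.1×0.55 − 8 = 22.9 − 5.005 − 8 = 9.895 cmH2O.
C = Vt / 9.895 = 515 / 9.895 = 52.046 mL/cmH2O.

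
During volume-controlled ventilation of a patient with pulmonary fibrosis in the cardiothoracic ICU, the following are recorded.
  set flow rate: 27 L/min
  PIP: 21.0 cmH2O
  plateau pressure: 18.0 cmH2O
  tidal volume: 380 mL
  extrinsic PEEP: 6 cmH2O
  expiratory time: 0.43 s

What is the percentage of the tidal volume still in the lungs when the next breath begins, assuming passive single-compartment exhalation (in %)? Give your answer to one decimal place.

Flow: 27 L/min ÷ 60 = 0.45 L/s.
R = (PIP − Pplat)/V̇ = (21.0 − 18.0) / 0.45 = 3.0/0.45 = 6.667 cmH2O·s/L.
C = Vt/(Pplat − PEEP) = 380.0 / (18.0 − 6) = 380.0/12.0 = 31.667 mL/cmH2O.
τ = R × C = 6.667 × 0.03167 L/cmH2O = 0.2111 s.
Fraction remaining at end-expiration = e^(−Te/τ) = e^(−0.43/0.2111) = 0.1304 → 13.04%.

13.0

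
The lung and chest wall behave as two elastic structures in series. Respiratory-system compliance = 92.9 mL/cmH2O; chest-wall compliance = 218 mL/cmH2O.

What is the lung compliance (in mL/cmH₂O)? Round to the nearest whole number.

162

1/CL = 1/Crs − 1/Ccw.
1/CL = 1/92.9 − 1/218 = 0.006177.
CL = 161.89 mL/cmH2O.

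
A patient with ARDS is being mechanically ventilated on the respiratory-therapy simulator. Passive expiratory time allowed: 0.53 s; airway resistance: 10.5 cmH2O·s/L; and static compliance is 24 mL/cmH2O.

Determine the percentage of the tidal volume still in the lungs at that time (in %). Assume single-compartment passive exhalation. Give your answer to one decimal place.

12.2

τ = R × C = 10.5 × 24 mL/cmH2O = 10.5 × 0.024 L/cmH2O = 0.252 s.
Passive exhalation: V(t)/V₀ = e^(−t/τ) = e^(−0.53/0.252) = 0.1221.
Fraction remaining = 0.1221 → 12.21%.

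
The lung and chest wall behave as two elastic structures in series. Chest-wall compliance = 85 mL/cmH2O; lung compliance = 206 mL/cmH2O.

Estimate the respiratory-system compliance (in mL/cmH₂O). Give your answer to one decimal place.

Lung and chest wall are elastances in series: 1/Crs = 1/CL + 1/Ccw.
1/Crs = 1/206 + 1/85 = 0.01662.
Crs = 60.168 mL/cmH2O.

60.2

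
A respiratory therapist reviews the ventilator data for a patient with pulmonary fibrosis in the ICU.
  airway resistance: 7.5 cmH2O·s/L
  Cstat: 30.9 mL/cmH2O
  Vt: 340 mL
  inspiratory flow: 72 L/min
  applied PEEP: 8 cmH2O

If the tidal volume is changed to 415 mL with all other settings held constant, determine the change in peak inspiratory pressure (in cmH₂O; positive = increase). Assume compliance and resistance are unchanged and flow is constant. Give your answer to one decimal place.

2.4

PIP = Vt/C + R·V̇ + PEEP (constant-flow equation of motion).
Only the elastic term changes: ΔPIP = ΔVt / C = (415 − 340) / 30.9 = 2.427 cmH2O.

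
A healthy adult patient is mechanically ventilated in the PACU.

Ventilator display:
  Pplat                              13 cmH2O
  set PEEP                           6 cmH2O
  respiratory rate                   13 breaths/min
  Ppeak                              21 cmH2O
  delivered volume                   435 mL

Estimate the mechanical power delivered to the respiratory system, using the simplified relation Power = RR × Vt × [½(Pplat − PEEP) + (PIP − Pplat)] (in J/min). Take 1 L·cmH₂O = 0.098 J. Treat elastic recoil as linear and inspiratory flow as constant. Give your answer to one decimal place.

Per-breath work = Vt × [½(Pplat−PEEP) + (PIP−Pplat)] = 0.435 × [0.5×7.0 + 8.0] = 0.435 × 11.5 = 5.003 L·cmH2O.
Power = 13 × 5.003 = 65.039 L·cmH2O/min.
× 0.098 J/(L·cmH2O) → 6.374 J/min.

6.4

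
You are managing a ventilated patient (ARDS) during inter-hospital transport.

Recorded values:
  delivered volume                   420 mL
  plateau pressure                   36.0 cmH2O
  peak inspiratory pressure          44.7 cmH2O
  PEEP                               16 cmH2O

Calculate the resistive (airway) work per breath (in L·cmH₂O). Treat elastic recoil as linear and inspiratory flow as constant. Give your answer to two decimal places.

3.65

With constant inspiratory flow the resistive pressure is constant at PIP − Pplat = 44.7 − 36.0 = 8.7 cmH2O, so resistive work = 8.7 × 0.420 = 3.654 L·cmH2O.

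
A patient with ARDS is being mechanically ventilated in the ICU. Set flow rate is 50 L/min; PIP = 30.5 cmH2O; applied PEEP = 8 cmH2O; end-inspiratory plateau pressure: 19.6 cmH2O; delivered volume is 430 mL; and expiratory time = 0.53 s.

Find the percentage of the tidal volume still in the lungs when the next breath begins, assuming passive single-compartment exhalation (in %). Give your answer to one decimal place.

Flow: 50 L/min ÷ 60 = 0.8333 L/s.
R = (PIP − Pplat)/V̇ = (30.5 − 19.6) / 0.8333 = 10.9/0.8333 = 13.081 cmH2O·s/L.
C = Vt/(Pplat − PEEP) = 430.0 / (19.6 − 8) = 430.0/11.6 = 37.069 mL/cmH2O.
τ = R × C = 13.081 × 0.03707 L/cmH2O = 0.4849 s.
Fraction remaining at end-expiration = e^(−Te/τ) = e^(−0.53/0.4849) = 0.3352 → 33.52%.

33.5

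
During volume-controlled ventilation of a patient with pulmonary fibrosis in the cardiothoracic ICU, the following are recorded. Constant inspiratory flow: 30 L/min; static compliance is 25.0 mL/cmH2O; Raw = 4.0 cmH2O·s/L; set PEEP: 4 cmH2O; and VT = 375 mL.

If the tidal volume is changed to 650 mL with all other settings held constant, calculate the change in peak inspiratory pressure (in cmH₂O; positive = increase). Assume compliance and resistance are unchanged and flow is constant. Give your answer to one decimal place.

PIP = Vt/C + R·V̇ + PEEP (constant-flow equation of motion).
Only the elastic term changes: ΔPIP = ΔVt / C = (650 − 375) / 25.0 = 11.0 cmH2O.

11.0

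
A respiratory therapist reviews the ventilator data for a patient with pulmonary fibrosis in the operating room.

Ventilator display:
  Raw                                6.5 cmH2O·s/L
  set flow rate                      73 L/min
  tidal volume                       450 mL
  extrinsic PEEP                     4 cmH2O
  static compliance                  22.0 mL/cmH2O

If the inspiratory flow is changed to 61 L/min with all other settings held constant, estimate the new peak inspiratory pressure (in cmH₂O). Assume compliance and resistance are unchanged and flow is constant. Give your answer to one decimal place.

31.1

Flow: 73 L/min ÷ 60 = 1.2167 L/s.
New flow: 61 L/min ÷ 60 = 1.0167 L/s.
PIP = Vt/C + R·V̇ + PEEP (constant-flow equation of motion).
Only the resistive term changes: ΔPIP = R × ΔV̇ = 6.5 × (1.0167 − 1.2167) = 6.5 × -0.2 = -1.3 cmH2O.
Original PIP = 450/22.0 + 6.5×1.2167 + 4 = 32.363 cmH2O; new PIP = 32.363 + (-1.3) = 31.063 cmH2O.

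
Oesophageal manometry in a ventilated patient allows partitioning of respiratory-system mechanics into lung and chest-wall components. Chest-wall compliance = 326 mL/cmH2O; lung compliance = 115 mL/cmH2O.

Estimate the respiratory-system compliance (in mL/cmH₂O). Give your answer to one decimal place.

85.0

Lung and chest wall are elastances in series: 1/Crs = 1/CL + 1/Ccw.
1/Crs = 1/115 + 1/326 = 0.01176.
Crs = 85.034 mL/cmH2O.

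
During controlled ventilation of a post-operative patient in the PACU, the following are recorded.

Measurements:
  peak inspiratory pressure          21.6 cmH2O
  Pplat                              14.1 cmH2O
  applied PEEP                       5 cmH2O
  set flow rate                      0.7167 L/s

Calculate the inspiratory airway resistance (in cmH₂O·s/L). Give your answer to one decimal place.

10.5

Raw = (PIP − Pplat) / flow = (21.6 − 14.1) / 0.7167 = 7.5 / 0.7167 = 10.465 cmH2O·s/L.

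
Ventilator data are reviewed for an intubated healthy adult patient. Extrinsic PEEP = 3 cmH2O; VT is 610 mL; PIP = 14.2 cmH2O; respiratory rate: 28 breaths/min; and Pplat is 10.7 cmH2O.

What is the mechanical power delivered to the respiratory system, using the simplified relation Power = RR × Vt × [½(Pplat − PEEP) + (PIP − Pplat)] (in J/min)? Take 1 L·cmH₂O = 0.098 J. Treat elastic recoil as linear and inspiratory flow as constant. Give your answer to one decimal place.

12.3

Per-breath work = Vt × [½(Pplat−PEEP) + (PIP−Pplat)] = 0.610 × [0.5×7.7 + 3.5] = 0.610 × 7.35 = 4.484 L·cmH2O.
Power = 28 × 4.484 = 125.55 L·cmH2O/min.
× 0.098 J/(L·cmH2O) → 12.304 J/min.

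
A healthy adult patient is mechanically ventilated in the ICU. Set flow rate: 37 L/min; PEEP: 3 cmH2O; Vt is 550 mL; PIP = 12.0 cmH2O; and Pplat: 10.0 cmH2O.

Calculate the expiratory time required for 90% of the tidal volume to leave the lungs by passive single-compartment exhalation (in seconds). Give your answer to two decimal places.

0.59

Flow: 37 L/min ÷ 60 = 0.6167 L/s.
R = (PIP − Pplat)/V̇ = (12.0 − 10.0) / 0.6167 = 2.0/0.6167 = 3.243 cmH2O·s/L.
C = Vt/(Pplat − PEEP) = 550.0 / (10.0 − 3) = 550.0/7.0 = 78.571 mL/cmH2O.
τ = R × C = 3.243 × 0.07857 L/cmH2O = 0.2548 s.
t = −τ·ln(1 − 0.90) = −0.2548·ln(0.1) = 0.5867 s.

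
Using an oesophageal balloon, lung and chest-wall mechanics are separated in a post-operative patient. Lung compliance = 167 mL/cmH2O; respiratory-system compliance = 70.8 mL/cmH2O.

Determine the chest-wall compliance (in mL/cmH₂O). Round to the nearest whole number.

1/Ccw = 1/Crs − 1/CL.
1/Ccw = 1/70.8 − 1/167 = 0.008136.
Ccw = 122.91 mL/cmH2O.

123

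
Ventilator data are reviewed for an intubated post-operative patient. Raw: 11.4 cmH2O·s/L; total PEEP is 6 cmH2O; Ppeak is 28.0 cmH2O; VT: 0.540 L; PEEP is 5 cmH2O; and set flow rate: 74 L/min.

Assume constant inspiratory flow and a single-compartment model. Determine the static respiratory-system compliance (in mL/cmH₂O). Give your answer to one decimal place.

68.0

Flow: 74 L/min ÷ 60 = 1.2333 L/s.
Total PEEP = 6 cmH2O (set 5 + intrinsic 1); this is the baseline alveolar pressure.
Equation of motion (constant flow): PIP = Vt/C + R·V̇ + PEEP.
Vt/C = PIP − R·V̇ − PEEP = 28.0 − 11.4×1.2333 − 6 = 28.0 − 14.06 − 6 = 7.94 cmH2O.
C = Vt / 7.94 = 540 / 7.94 = 68.01 mL/cmH2O.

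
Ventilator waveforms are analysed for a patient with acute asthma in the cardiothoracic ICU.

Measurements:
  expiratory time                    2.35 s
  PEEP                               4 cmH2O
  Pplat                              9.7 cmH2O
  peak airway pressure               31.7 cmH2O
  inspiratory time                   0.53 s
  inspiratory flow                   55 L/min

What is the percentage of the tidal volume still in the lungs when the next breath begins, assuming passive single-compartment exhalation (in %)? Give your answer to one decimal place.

Flow: 55 L/min ÷ 60 = 0.9167 L/s.
Vt = flow × Ti = 0.9167 L/s × 0.53 s × 1000 mL/L = 485.85 mL.
R = (PIP − Pplat)/V̇ = (31.7 − 9.7) / 0.9167 = 22.0/0.9167 = 23.999 cmH2O·s/L.
C = Vt/(Pplat − PEEP) = 485.85 / (9.7 − 4) = 485.85/5.7 = 85.237 mL/cmH2O.
τ = R × C = 23.999 × 0.08524 L/cmH2O = 2.046 s.
Fraction remaining at end-expiration = e^(−Te/τ) = e^(−2.35/2.046) = 0.3171 → 31.71%.

31.7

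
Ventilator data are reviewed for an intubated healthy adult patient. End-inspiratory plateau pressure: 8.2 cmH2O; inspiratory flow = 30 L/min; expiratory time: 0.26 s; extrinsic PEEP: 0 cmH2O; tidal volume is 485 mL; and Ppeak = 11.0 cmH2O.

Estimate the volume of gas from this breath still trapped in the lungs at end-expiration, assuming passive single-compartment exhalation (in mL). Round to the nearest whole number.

Flow: 30 L/min ÷ 60 = 0.5 L/s.
R = (PIP − Pplat)/V̇ = (11.0 − 8.2) / 0.5 = 2.8/0.5 = 5.6 cmH2O·s/L.
C = Vt/(Pplat − PEEP) = 485.0 / (8.2 − 0) = 485.0/8.2 = 59.146 mL/cmH2O.
τ = R × C = 5.6 × 0.05915 L/cmH2O = 0.3312 s.
Fraction remaining = e^(−Te/τ) = e^(−0.26/0.3312) = 0.4561.
Trapped volume = 485.0 × 0.4561 = 221.21 mL.

221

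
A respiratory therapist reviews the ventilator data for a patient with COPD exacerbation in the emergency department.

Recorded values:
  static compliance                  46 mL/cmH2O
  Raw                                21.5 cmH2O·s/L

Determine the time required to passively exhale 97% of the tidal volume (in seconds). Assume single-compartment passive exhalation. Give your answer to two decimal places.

τ = R × C = 21.5 × 46 mL/cmH2O = 21.5 × 0.046 L/cmH2O = 0.989 s.
Exhaled fraction f = 1 − e^(−t/τ) → t = −τ·ln(1 − f) = −0.989·ln(0.03) = 3.468 s.

3.47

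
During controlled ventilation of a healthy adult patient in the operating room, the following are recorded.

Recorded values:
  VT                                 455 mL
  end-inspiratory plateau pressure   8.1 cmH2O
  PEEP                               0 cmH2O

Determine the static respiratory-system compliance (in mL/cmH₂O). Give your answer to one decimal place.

Cstat = Vt / (Pplat − PEEP) = 455 / (8.1 − 0) = 455 / 8.1 = 56.173 mL/cmH2O.

56.2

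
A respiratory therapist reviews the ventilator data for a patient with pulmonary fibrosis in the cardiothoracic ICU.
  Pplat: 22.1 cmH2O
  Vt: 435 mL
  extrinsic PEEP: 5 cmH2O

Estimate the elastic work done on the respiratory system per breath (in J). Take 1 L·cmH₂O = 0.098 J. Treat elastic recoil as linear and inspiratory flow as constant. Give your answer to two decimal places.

0.36

Elastic work ≈ ½ × (Pplat − PEEP) × Vt = 0.5 × (22.1 − 5) × 0.435 L = 0.5 × 17.1 × 0.435 = 3.719 L·cmH2O.
× 0.098 J/(L·cmH2O) → 0.3645 J.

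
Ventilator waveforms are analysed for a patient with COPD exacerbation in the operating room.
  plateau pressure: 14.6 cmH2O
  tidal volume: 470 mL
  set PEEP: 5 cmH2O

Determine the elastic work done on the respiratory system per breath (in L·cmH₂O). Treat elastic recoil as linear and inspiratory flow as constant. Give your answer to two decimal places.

Elastic work ≈ ½ × (Pplat − PEEP) × Vt = 0.5 × (14.6 − 5) × 0.470 L = 0.5 × 9.6 × 0.470 = 2.256 L·cmH2O.

2.26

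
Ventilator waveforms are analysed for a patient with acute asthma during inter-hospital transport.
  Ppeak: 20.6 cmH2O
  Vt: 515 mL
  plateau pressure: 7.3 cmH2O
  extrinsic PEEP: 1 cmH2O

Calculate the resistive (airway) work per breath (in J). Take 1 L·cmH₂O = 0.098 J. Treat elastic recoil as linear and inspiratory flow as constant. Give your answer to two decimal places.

With constant inspiratory flow the resistive pressure is constant at PIP − Pplat = 20.6 − 7.3 = 13.3 cmH2O, so resistive work = 13.3 × 0.515 = 6.85 L·cmH2O.
× 0.098 J/(L·cmH2O) → 0.6713 J.

0.67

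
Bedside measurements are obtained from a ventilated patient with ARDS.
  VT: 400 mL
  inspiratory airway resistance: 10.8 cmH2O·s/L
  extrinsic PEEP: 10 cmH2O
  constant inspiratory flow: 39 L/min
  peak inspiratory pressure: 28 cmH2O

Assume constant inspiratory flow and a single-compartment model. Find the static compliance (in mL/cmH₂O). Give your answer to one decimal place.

Flow: 39 L/min ÷ 60 = 0.65 L/s.
Equation of motion (constant flow): PIP = Vt/C + R·V̇ + PEEP.
Vt/C = PIP − R·V̇ − PEEP = 28 − 10.8×0.65 − 10 = 28 − 7.02 − 10 = 10.98 cmH2O.
C = Vt / 10.98 = 400 / 10.98 = 36.43 mL/cmH2O.

36.4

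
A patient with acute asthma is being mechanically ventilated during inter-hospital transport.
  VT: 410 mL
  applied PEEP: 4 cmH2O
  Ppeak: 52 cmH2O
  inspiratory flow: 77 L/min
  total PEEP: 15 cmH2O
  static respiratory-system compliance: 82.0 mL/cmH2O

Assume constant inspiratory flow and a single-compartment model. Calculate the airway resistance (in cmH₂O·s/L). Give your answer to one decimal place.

Flow: 77 L/min ÷ 60 = 1.2833 L/s.
Total PEEP = 15 cmH2O (set 4 + intrinsic 11); this is the baseline alveolar pressure.
Equation of motion (constant flow): PIP = Vt/C + R·V̇ + PEEP.
R·V̇ = PIP − Vt/C − PEEP = 52 − 410/82.0 − 15 = 52 − 5.0 − 15 = 32.0 cmH2O.
R = 32.0 / 1.2833 = 24.936 cmH2O·s/L.

24.9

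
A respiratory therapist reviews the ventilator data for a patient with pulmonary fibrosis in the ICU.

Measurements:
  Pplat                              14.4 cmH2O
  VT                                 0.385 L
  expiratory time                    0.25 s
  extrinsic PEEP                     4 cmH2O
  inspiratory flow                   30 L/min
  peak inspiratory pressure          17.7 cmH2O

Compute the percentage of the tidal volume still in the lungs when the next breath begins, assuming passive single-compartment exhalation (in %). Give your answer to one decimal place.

Flow: 30 L/min ÷ 60 = 0.5 L/s.
R = (PIP − Pplat)/V̇ = (17.7 − 14.4) / 0.5 = 3.3/0.5 = 6.6 cmH2O·s/L.
C = Vt/(Pplat − PEEP) = 385.0 / (14.4 − 4) = 385.0/10.4 = 37.019 mL/cmH2O.
τ = R × C = 6.6 × 0.03702 L/cmH2O = 0.2443 s.
Fraction remaining at end-expiration = e^(−Te/τ) = e^(−0.25/0.2443) = 0.3594 → 35.94%.

35.9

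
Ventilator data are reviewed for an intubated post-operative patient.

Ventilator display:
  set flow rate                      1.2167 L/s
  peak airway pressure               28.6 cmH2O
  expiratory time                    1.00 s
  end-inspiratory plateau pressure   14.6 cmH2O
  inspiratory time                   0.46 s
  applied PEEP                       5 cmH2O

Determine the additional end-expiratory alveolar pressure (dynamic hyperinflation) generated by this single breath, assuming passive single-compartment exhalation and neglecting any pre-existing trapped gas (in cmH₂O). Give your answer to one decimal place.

2.2

Vt = flow × Ti = 1.2167 L/s × 0.46 s × 1000 mL/L = 559.68 mL.
R = (PIP − Pplat)/V̇ = (28.6 − 14.6) / 1.2167 = 14.0/1.2167 = 11.507 cmH2O·s/L.
C = Vt/(Pplat − PEEP) = 559.68 / (14.6 − 5) = 559.68/9.6 = 58.3 mL/cmH2O.
τ = R × C = 11.507 × 0.0583 L/cmH2O = 0.6709 s.
Fraction remaining = e^(−Te/τ) = e^(−1.00/0.6709) = 0.2253; trapped volume = 559.68 × 0.2253 = 126.1 mL.
Additional alveolar pressure from trapping ≈ V_trapped / C = 126.1 / 58.3 = 2.163 cmH2O.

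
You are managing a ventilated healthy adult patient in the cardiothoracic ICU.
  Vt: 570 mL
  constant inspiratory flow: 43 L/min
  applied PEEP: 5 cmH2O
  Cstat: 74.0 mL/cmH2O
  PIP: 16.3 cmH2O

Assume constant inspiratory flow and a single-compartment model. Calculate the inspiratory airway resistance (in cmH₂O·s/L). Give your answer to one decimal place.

Flow: 43 L/min ÷ 60 = 0.7167 L/s.
Equation of motion (constant flow): PIP = Vt/C + R·V̇ + PEEP.
R·V̇ = PIP − Vt/C − PEEP = 16.3 − 570/74.0 − 5 = 16.3 − 7.703 − 5 = 3.597 cmH2O.
R = 3.597 / 0.7167 = 5.019 cmH2O·s/L.

5.0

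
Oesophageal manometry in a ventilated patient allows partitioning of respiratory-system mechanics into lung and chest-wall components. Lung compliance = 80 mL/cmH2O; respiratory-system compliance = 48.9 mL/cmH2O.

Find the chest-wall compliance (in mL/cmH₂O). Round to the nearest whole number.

1/Ccw = 1/Crs − 1/CL.
1/Ccw = 1/48.9 − 1/80 = 0.00795.
Ccw = 125.79 mL/cmH2O.

126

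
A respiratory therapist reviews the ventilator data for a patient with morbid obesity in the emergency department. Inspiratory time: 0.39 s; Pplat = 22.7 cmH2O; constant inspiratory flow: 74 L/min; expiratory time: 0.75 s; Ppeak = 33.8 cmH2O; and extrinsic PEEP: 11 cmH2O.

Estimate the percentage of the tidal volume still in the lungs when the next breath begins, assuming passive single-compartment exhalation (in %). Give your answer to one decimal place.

13.2

Flow: 74 L/min ÷ 60 = 1.2333 L/s.
Vt = flow × Ti = 1.2333 L/s × 0.39 s × 1000 mL/L = 480.99 mL.
R = (PIP − Pplat)/V̇ = (33.8 − 22.7) / 1.2333 = 11.1/1.2333 = 9.0 cmH2O·s/L.
C = Vt/(Pplat − PEEP) = 480.99 / (22.7 − 11) = 480.99/11.7 = 41.11 mL/cmH2O.
τ = R × C = 9.0 × 0.04111 L/cmH2O = 0.37 s.
Fraction remaining at end-expiration = e^(−Te/τ) = e^(−0.75/0.37) = 0.1317 → 13.17%.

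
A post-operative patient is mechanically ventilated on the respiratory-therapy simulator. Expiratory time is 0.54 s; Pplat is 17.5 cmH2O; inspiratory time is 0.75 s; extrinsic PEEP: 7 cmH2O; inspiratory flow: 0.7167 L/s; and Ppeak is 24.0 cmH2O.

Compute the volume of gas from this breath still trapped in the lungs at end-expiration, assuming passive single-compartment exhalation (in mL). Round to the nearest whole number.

Vt = flow × Ti = 0.7167 L/s × 0.75 s × 1000 mL/L = 537.53 mL.
R = (PIP − Pplat)/V̇ = (24.0 − 17.5) / 0.7167 = 6.5/0.7167 = 9.069 cmH2O·s/L.
C = Vt/(Pplat − PEEP) = 537.53 / (17.5 − 7) = 537.53/10.5 = 51.193 mL/cmH2O.
τ = R × C = 9.069 × 0.05119 L/cmH2O = 0.4642 s.
Fraction remaining = e^(−Te/τ) = e^(−0.54/0.4642) = 0.3125.
Trapped volume = 537.53 × 0.3125 = 167.98 mL.

168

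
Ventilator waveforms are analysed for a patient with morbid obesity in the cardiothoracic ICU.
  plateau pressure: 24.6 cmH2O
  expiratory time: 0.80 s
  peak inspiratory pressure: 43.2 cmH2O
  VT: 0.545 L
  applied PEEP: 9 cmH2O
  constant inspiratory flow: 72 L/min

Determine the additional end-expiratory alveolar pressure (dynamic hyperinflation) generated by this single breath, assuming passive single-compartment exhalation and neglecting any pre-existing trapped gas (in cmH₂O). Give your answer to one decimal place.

Flow: 72 L/min ÷ 60 = 1.2 L/s.
R = (PIP − Pplat)/V̇ = (43.2 − 24.6) / 1.2 = 18.6/1.2 = 15.5 cmH2O·s/L.
C = Vt/(Pplat − PEEP) = 545.0 / (24.6 − 9) = 545.0/15.6 = 34.936 mL/cmH2O.
τ = R × C = 15.5 × 0.03494 L/cmH2O = 0.5416 s.
Fraction remaining = e^(−Te/τ) = e^(−0.80/0.5416) = 0.2283; trapped volume = 545.0 × 0.2283 = 124.42 mL.
Additional alveolar pressure from trapping ≈ V_trapped / C = 124.42 / 34.936 = 3.561 cmH2O.

3.6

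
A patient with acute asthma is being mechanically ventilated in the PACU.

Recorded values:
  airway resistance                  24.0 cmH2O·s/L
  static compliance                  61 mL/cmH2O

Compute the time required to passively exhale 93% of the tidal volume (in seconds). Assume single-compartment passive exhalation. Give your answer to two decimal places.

3.89

τ = R × C = 24.0 × 61 mL/cmH2O = 24.0 × 0.061 L/cmH2O = 1.464 s.
Exhaled fraction f = 1 − e^(−t/τ) → t = −τ·ln(1 − f) = −1.464·ln(0.07) = 3.893 s.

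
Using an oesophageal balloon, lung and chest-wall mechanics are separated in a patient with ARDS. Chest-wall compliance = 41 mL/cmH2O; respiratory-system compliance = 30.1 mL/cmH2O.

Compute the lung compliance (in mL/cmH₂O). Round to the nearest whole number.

113

1/CL = 1/Crs − 1/Ccw.
1/CL = 1/30.1 − 1/41 = 0.008832.
CL = 113.22 mL/cmH2O.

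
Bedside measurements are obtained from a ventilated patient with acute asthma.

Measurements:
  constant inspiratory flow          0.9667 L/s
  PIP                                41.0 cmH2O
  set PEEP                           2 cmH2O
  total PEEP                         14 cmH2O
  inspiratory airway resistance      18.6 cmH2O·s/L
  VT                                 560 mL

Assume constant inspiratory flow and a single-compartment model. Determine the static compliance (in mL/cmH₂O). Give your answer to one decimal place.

62.1

Total PEEP = 14 cmH2O (set 2 + intrinsic 12); this is the baseline alveolar pressure.
Equation of motion (constant flow): PIP = Vt/C + R·V̇ + PEEP.
Vt/C = PIP − R·V̇ − PEEP = 41.0 − 18.6×0.9667 − 14 = 41.0 − 17.981 − 14 = 9.019 cmH2O.
C = Vt / 9.019 = 560 / 9.019 = 62.091 mL/cmH2O.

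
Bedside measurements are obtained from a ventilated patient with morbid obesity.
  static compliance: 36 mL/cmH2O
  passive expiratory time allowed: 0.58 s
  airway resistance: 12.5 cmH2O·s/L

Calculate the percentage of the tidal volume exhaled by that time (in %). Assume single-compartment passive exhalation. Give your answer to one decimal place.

τ = R × C = 12.5 × 36 mL/cmH2O = 12.5 × 0.036 L/cmH2O = 0.45 s.
Passive exhalation: V(t)/V₀ = e^(−t/τ) = e^(−0.58/0.45) = 0.2756.
Fraction exhaled = 1 − 0.2756 = 0.7244 → 72.44%.

72.4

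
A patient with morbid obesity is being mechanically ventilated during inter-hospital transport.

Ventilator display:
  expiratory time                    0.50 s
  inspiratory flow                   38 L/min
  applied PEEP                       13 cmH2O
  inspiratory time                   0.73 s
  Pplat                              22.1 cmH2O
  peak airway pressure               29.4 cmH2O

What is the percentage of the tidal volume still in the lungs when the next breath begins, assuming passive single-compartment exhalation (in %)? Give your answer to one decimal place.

Flow: 38 L/min ÷ 60 = 0.6333 L/s.
Vt = flow × Ti = 0.6333 L/s × 0.73 s × 1000 mL/L = 462.31 mL.
R = (PIP − Pplat)/V̇ = (29.4 − 22.1) / 0.6333 = 7.3/0.6333 = 11.527 cmH2O·s/L.
C = Vt/(Pplat − PEEP) = 462.31 / (22.1 − 13) = 462.31/9.1 = 50.803 mL/cmH2O.
τ = R × C = 11.527 × 0.0508 L/cmH2O = 0.5856 s.
Fraction remaining at end-expiration = e^(−Te/τ) = e^(−0.50/0.5856) = 0.4258 → 42.58%.

42.6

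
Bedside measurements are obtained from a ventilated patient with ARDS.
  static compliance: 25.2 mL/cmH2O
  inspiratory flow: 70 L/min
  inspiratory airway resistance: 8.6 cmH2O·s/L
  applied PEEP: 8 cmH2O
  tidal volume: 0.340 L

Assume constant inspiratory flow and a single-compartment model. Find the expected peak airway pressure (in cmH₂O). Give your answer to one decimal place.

Flow: 70 L/min ÷ 60 = 1.1667 L/s.
Equation of motion (constant flow): PIP = Vt/C + R·V̇ + PEEP.
PIP = 340/25.2 + 8.6×1.1667 + 8 = 13.492 + 10.034 + 8 = 31.526 cmH2O.

31.5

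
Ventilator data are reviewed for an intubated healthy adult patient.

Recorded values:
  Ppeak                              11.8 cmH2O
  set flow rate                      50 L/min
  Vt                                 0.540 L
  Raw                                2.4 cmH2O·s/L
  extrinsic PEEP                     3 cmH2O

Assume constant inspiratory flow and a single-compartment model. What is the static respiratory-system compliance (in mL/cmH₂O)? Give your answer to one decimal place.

Flow: 50 L/min ÷ 60 = 0.8333 L/s.
Equation of motion (constant flow): PIP = Vt/C + R·V̇ + PEEP.
Vt/C = PIP − R·V̇ − PEEP = 11.8 − 2.4×0.8333 − 3 = 11.8 − 2.0 − 3 = 6.8 cmH2O.
C = Vt / 6.8 = 540 / 6.8 = 79.412 mL/cmH2O.

79.4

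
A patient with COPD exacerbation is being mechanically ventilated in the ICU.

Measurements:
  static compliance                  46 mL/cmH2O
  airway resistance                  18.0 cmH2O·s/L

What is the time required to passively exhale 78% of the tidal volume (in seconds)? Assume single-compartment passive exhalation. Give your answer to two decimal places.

1.25

τ = R × C = 18.0 × 46 mL/cmH2O = 18.0 × 0.046 L/cmH2O = 0.828 s.
Exhaled fraction f = 1 − e^(−t/τ) → t = −τ·ln(1 − f) = −0.828·ln(0.22) = 1.254 s.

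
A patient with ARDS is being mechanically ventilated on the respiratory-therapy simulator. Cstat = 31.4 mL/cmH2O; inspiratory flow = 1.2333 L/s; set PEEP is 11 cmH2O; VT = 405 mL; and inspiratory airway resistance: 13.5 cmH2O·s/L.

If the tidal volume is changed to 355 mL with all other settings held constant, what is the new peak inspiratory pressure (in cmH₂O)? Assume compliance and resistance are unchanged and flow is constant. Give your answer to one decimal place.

PIP = Vt/C + R·V̇ + PEEP (constant-flow equation of motion).
Only the elastic term changes: ΔPIP = ΔVt / C = (355 − 405) / 31.4 = -1.592 cmH2O.
Original PIP = 405/31.4 + 13.5×1.2333 + 11 = 40.548 cmH2O; new PIP = 40.548 + (-1.592) = 38.956 cmH2O.

39.0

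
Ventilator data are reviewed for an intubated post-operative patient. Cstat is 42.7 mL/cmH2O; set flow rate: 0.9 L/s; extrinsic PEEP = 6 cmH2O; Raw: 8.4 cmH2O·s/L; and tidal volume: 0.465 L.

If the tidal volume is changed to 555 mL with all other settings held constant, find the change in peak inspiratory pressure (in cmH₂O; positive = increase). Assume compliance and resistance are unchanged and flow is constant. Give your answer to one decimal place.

2.1

PIP = Vt/C + R·V̇ + PEEP (constant-flow equation of motion).
Only the elastic term changes: ΔPIP = ΔVt / C = (555 − 465) / 42.7 = 2.108 cmH2O.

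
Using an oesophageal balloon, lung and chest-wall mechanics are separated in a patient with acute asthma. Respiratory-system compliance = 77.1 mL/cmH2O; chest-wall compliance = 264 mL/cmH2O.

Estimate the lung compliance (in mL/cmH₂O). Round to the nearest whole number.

1/CL = 1/Crs − 1/Ccw.
1/CL = 1/77.1 − 1/264 = 0.009182.
CL = 108.91 mL/cmH2O.

109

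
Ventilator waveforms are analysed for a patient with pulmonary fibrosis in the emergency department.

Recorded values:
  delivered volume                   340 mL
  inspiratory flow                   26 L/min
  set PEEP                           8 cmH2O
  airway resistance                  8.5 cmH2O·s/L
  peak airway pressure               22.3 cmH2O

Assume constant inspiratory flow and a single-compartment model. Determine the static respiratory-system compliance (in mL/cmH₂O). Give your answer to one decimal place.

32.0

Flow: 26 L/min ÷ 60 = 0.4333 L/s.
Equation of motion (constant flow): PIP = Vt/C + R·V̇ + PEEP.
Vt/C = PIP − R·V̇ − PEEP = 22.3 − 8.5×0.4333 − 8 = 22.3 − 3.683 − 8 = 10.617 cmH2O.
C = Vt / 10.617 = 340 / 10.617 = 32.024 mL/cmH2O.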